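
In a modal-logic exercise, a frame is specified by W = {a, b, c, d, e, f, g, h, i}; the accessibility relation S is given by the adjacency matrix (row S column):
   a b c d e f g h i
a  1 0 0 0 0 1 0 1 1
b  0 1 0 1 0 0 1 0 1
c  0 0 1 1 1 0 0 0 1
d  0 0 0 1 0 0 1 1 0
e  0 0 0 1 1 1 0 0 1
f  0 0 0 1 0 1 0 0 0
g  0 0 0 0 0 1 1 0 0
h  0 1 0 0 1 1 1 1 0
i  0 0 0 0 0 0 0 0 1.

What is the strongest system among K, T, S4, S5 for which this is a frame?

Reflexive (axiom T): yes — every world is S-related to itself.
Transitive (axiom 4): no — a S f and f S d, but not a S d.
Euclidean (axiom 5): no — a S f and a S h, but not f S h.
So F validates K, T; S4 would additionally require S to be transitive. The strongest is T.

T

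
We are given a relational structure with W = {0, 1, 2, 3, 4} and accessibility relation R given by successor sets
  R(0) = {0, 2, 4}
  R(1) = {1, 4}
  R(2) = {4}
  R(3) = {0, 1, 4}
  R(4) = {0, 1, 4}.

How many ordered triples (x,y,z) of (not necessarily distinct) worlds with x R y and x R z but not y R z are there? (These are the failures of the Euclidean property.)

Enumerating: (0,2,0), (0,2,2), (0,4,2), (3,0,1), (3,1,0), (4,0,1), (4,1,0).

7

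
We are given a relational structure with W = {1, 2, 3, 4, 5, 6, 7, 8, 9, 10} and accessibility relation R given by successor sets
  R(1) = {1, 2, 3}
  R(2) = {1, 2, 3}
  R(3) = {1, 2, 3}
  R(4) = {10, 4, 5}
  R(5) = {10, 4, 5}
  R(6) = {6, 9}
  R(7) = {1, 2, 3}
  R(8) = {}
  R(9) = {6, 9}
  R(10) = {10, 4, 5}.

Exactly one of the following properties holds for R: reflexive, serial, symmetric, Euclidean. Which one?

Reflexive: no — 7 is not related to itself.
Serial: no — 8 has no R-successor.
Symmetric: no — 7 R 1 but not 1 R 7.
Euclidean: yes — any two successors of a common world are R-related.
Only Euclidean holds.

Euclidean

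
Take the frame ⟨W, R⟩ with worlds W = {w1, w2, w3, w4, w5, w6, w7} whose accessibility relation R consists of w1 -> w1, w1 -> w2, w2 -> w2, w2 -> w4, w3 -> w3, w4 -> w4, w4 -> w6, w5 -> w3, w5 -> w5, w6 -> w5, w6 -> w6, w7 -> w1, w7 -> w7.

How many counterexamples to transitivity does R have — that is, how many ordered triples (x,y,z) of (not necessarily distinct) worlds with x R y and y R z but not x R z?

5

Enumerating: (w1,w2,w4), (w2,w4,w6), (w4,w6,w5), (w6,w5,w3), (w7,w1,w2).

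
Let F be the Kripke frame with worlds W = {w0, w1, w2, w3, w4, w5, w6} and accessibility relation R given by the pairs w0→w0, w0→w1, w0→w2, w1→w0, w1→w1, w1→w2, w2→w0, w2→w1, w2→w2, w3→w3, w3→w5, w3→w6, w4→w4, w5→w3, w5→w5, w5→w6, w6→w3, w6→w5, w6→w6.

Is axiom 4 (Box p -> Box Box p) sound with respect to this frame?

Yes

The schema 4 characterises exactly the transitive frames.
Transitive: yes — every two-step R-path is closed by a direct edge.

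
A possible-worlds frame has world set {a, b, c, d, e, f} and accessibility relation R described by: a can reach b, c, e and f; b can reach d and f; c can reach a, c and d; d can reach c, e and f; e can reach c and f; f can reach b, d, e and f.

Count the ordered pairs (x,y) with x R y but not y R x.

6

Enumerating: (a,b), (a,e), (a,f), (b,d), (d,e), (e,c).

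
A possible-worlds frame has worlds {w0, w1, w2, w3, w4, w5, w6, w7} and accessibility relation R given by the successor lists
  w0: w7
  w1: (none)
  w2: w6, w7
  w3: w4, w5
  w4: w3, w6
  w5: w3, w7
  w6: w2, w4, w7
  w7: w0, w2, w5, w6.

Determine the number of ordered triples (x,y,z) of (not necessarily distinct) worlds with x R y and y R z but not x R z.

Enumerating: (w0,w7,w0), (w0,w7,w2), (w0,w7,w5), (w0,w7,w6), (w2,w6,w2), (w2,w6,w4), (w2,w7,w0), (w2,w7,w2), (w2,w7,w5), (w3,w4,w3), (w3,w4,w6), (w3,w5,w3), … and 24 more.
Total: 36.

36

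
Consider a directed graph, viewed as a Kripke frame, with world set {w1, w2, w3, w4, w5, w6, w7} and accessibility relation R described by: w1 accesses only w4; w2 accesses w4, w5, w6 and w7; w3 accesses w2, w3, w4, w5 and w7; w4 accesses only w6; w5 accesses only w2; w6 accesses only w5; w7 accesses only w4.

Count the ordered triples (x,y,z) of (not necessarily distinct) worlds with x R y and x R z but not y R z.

Enumerating: (w1,w4,w4), (w2,w4,w4), (w2,w4,w5), (w2,w4,w7), (w2,w5,w4), (w2,w5,w5), (w2,w5,w6), (w2,w5,w7), (w2,w6,w4), (w2,w6,w6), (w2,w6,w7), (w2,w7,w5), … and 21 more.
Total: 33.

33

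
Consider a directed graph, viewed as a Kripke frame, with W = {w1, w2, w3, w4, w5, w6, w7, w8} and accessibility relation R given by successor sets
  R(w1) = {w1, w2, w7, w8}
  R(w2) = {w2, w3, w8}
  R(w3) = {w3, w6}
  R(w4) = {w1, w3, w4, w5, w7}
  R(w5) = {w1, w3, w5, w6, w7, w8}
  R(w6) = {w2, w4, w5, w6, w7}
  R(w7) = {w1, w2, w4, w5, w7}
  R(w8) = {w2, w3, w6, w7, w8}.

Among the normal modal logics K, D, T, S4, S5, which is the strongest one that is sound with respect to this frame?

T

Serial (axiom D): yes — every world has a successor (e.g. w1 R w1).
Reflexive (axiom T): yes — every world is R-related to itself.
Transitive (axiom 4): no — w1 R w2 and w2 R w3, but not w1 R w3.
Euclidean (axiom 5): no — w1 R w2 and w1 R w7, but not w2 R w7.
So F validates K, D, T; S4 would additionally require R to be transitive. The strongest is T.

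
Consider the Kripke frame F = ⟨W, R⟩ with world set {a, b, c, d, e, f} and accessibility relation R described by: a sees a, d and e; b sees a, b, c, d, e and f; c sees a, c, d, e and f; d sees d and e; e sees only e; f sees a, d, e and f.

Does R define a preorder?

Reflexive: yes — every world is R-related to itself.
Transitive: yes — every two-step R-path is closed by a direct edge.
So R is a preorder.

Yes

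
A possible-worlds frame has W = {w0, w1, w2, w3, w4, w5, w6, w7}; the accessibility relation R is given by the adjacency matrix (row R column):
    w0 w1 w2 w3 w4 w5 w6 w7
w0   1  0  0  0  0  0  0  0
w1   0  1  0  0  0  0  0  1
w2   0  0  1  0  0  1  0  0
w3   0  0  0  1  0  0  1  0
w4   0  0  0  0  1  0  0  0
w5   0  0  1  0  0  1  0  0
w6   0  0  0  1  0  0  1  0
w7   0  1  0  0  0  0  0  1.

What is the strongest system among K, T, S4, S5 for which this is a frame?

S5

Reflexive (axiom T): yes — every world is R-related to itself.
Transitive (axiom 4): yes — every two-step R-path is closed by a direct edge.
Euclidean (axiom 5): yes — any two successors of a common world are R-related.
So F validates K, T, S4, S5. The strongest is S5.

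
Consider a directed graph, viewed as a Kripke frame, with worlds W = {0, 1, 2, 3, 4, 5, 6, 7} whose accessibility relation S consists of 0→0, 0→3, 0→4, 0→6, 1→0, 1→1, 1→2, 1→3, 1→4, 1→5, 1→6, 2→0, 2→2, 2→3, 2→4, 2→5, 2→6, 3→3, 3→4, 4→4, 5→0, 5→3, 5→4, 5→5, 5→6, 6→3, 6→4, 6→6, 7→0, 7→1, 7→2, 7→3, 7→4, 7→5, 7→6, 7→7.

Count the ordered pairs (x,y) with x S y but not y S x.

28

Enumerating: (0,3), (0,4), (0,6), (1,0), (1,2), (1,3), (1,4), (1,5), (1,6), (2,0), (2,3), (2,4), … and 16 more.
Total: 28.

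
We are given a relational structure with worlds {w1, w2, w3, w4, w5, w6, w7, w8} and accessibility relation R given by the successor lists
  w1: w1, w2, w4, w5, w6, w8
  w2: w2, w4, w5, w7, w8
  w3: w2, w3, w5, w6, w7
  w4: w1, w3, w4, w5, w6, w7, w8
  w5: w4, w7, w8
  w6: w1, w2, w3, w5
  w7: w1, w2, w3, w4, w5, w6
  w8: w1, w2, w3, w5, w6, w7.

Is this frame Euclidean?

Euclidean: no — w1 R w2 and w1 R w6, but not w2 R w6.

No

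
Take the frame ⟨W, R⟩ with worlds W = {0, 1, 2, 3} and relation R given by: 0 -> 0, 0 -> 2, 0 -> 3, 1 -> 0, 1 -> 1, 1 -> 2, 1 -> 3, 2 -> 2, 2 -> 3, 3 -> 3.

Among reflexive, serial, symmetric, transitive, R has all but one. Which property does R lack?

Reflexive: yes — every world is R-related to itself.
Serial: yes — every world has a successor (e.g. 0 R 0).
Symmetric: no — 0 R 2 but not 2 R 0.
Transitive: yes — every two-step R-path is closed by a direct edge.
Only symmetric fails.

symmetric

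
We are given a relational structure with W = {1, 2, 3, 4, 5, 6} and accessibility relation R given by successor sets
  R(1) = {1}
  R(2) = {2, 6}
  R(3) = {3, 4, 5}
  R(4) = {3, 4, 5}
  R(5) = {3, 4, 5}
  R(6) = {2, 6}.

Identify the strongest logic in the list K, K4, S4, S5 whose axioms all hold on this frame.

S5

Transitive (axiom 4): yes — every two-step R-path is closed by a direct edge.
Reflexive (axiom T): yes — every world is R-related to itself.
Euclidean (axiom 5): yes — any two successors of a common world are R-related.
So F validates K, K4, S4, S5. The strongest is S5.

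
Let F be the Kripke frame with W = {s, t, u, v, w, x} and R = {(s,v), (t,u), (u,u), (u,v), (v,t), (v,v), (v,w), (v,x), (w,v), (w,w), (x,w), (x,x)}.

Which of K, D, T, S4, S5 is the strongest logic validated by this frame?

Serial (axiom D): yes — every world has a successor (e.g. s R v).
Reflexive (axiom T): no — s is not related to itself.
Transitive (axiom 4): no — s R v and v R t, but not s R t.
Euclidean (axiom 5): no — v R t and v R w, but not t R w.
So F validates K, D; T would additionally require R to be reflexive. The strongest is D.

D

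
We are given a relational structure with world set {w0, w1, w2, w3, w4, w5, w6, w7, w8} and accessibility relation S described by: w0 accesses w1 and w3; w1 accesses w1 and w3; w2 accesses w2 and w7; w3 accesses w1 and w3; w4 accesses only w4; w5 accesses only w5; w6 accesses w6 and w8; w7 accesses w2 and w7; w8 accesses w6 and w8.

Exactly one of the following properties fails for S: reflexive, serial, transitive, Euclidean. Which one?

Reflexive: no — w0 is not related to itself.
Serial: yes — every world has a successor (e.g. w0 S w1).
Transitive: yes — every two-step S-path is closed by a direct edge.
Euclidean: yes — any two successors of a common world are S-related.
Only reflexive fails.

reflexive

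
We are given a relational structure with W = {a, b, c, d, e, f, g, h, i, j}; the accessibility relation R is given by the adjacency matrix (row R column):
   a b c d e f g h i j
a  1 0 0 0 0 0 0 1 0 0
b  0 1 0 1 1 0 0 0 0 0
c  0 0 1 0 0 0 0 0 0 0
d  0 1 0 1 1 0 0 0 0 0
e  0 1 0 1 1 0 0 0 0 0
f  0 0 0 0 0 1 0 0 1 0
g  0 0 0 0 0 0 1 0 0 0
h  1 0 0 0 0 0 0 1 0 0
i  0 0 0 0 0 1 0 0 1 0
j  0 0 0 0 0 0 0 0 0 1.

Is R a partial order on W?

No

Reflexive: yes — every world is R-related to itself.
Transitive: yes — every two-step R-path is closed by a direct edge.
Antisymmetric: no — a R h and h R a with a ≠ h.
So R is not a partial order.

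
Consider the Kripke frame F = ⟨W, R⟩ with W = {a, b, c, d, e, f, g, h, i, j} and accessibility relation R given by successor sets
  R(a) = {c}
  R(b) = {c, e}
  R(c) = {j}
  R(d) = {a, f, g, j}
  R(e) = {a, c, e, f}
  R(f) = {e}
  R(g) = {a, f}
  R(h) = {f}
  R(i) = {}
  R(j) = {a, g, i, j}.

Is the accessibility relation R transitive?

No

Transitive: no — a R c and c R j, but not a R j.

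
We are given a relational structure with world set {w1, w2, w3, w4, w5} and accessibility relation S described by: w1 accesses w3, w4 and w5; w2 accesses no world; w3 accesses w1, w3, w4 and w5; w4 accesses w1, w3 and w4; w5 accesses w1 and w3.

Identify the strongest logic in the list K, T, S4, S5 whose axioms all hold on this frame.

K

Reflexive (axiom T): no — w1 is not related to itself.
Transitive (axiom 4): no — w4 S w1 and w1 S w5, but not w4 S w5.
Euclidean (axiom 5): no — w1 S w4 and w1 S w5, but not w4 S w5.
So F validates K; T would additionally require S to be reflexive. The strongest is K.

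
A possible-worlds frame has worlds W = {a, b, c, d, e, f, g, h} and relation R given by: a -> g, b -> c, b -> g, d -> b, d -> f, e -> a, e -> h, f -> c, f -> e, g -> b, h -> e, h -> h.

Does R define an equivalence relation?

No

Reflexive: no — a is not related to itself.
Symmetric: no — a R g but not g R a.
Transitive: no — a R g and g R b, but not a R b.
So R is not an equivalence relation.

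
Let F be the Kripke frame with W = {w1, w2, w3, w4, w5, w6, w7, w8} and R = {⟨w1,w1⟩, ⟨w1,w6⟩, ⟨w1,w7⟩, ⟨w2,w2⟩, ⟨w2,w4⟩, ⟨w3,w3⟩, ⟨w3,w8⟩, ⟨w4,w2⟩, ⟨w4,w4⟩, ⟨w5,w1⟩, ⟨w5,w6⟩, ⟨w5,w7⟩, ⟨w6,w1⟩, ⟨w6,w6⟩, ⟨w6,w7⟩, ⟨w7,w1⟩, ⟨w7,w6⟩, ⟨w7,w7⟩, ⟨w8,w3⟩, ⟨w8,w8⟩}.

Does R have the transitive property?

Transitive: yes — every two-step R-path is closed by a direct edge.

Yes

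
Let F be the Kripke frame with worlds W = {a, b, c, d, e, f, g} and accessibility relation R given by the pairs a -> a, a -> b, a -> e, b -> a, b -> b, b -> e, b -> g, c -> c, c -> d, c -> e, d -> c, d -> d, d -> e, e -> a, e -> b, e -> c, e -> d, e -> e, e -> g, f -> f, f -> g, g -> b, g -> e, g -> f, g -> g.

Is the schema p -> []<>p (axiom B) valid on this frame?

Axiom B corresponds to the accessibility relation being symmetric.
Symmetric: yes — every pair in R has its reverse in R.

Yes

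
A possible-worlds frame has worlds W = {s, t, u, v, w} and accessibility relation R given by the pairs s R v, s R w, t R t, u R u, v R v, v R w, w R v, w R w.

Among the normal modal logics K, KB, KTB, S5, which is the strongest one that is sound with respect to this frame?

K

Symmetric (axiom B): no — s R v but not v R s.
Reflexive (axiom T): no — s is not related to itself.
Euclidean (axiom 5): yes — any two successors of a common world are R-related.
So F validates K; KB would additionally require R to be symmetric. The strongest is K.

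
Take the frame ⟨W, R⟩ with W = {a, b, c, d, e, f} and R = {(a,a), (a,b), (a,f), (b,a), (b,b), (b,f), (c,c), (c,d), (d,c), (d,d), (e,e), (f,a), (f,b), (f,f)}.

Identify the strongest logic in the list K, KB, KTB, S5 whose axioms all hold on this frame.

Symmetric (axiom B): yes — every pair in R has its reverse in R.
Reflexive (axiom T): yes — every world is R-related to itself.
Euclidean (axiom 5): yes — any two successors of a common world are R-related.
So F validates K, KB, KTB, S5. The strongest is S5.

S5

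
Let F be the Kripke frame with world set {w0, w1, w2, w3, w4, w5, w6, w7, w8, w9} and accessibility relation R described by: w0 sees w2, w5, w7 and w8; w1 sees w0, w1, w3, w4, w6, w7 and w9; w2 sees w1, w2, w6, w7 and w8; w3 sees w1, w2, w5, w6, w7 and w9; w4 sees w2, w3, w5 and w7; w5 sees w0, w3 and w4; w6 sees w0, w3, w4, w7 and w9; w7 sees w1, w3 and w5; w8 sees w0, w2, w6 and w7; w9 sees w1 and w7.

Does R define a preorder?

No

Reflexive: no — w0 is not related to itself.
Transitive: no — w0 R w2 and w2 R w1, but not w0 R w1.
So R is not a preorder.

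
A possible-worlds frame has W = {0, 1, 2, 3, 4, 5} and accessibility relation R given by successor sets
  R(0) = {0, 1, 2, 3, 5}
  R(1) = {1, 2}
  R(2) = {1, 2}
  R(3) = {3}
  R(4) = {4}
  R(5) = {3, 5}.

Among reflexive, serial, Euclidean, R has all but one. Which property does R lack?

Euclidean

Reflexive: yes — every world is R-related to itself.
Serial: yes — every world has a successor (e.g. 0 R 0).
Euclidean: no — 0 R 1 and 0 R 3, but not 1 R 3.
Only Euclidean fails.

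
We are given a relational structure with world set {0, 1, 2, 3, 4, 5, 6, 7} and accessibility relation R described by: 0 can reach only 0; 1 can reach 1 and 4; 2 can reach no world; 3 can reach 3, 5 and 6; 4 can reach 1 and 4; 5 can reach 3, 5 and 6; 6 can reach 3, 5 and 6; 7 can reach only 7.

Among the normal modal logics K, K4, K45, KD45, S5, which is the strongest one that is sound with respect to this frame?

K45

Transitive (axiom 4): yes — every two-step R-path is closed by a direct edge.
Euclidean (axiom 5): yes — any two successors of a common world are R-related.
Serial (axiom D): no — 2 has no R-successor.
Reflexive (axiom T): no — 2 is not related to itself.
So F validates K, K4, K45; KD45 would additionally require R to be serial. The strongest is K45.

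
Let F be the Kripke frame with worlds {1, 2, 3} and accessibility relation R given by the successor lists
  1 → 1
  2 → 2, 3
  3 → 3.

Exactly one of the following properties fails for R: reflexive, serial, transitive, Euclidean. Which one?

Euclidean

Reflexive: yes — every world is R-related to itself.
Serial: yes — every world has a successor (e.g. 1 R 1).
Transitive: yes — every two-step R-path is closed by a direct edge.
Euclidean: no — 2 R 3 and 2 R 2, but not 3 R 2.
Only Euclidean fails.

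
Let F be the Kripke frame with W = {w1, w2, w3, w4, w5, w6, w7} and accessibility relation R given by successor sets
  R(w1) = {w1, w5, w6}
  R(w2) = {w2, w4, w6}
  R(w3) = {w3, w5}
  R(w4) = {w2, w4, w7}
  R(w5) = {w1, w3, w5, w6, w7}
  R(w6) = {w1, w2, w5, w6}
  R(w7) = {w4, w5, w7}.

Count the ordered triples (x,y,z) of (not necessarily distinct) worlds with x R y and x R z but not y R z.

20

Enumerating: (w2,w4,w6), (w2,w6,w4), (w4,w2,w7), (w4,w7,w2), (w5,w1,w3), (w5,w1,w7), (w5,w3,w1), (w5,w3,w6), (w5,w3,w7), (w5,w6,w3), (w5,w6,w7), (w5,w7,w1), … and 8 more.
Total: 20.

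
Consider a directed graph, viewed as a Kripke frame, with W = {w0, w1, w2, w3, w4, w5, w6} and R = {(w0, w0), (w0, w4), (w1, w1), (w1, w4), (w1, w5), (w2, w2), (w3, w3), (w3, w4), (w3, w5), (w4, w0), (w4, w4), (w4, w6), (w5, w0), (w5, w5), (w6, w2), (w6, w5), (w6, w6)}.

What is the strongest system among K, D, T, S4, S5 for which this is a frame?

Serial (axiom D): yes — every world has a successor (e.g. w0 R w0).
Reflexive (axiom T): yes — every world is R-related to itself.
Transitive (axiom 4): no — w0 R w4 and w4 R w6, but not w0 R w6.
Euclidean (axiom 5): no — w1 R w4 and w1 R w5, but not w4 R w5.
So F validates K, D, T; S4 would additionally require R to be transitive. The strongest is T.

T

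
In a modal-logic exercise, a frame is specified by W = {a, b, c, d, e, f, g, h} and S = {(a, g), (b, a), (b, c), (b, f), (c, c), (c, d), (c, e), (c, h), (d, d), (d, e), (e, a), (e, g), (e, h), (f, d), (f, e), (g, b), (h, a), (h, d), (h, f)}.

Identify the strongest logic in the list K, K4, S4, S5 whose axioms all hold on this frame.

K

Transitive (axiom 4): no — a S g and g S b, but not a S b.
Reflexive (axiom T): no — a is not related to itself.
Euclidean (axiom 5): no — b S a and b S c, but not a S c.
So F validates K; K4 would additionally require S to be transitive. The strongest is K.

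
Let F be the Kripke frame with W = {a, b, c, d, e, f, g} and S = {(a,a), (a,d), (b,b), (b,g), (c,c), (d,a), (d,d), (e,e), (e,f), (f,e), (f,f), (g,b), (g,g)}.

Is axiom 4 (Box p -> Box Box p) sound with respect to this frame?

Yes

The schema 4 characterises exactly the transitive frames.
Transitive: yes — every two-step S-path is closed by a direct edge.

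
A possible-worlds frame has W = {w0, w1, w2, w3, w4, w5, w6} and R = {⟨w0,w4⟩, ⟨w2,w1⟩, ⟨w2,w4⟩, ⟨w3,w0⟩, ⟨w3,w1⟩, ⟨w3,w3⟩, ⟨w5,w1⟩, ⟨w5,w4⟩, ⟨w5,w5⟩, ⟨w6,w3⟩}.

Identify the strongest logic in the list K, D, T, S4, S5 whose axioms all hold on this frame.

Serial (axiom D): no — w1 has no R-successor.
Reflexive (axiom T): no — w0 is not related to itself.
Transitive (axiom 4): no — w3 R w0 and w0 R w4, but not w3 R w4.
Euclidean (axiom 5): no — w2 R w1 and w2 R w4, but not w1 R w4.
So F validates K; D would additionally require R to be serial. The strongest is K.

K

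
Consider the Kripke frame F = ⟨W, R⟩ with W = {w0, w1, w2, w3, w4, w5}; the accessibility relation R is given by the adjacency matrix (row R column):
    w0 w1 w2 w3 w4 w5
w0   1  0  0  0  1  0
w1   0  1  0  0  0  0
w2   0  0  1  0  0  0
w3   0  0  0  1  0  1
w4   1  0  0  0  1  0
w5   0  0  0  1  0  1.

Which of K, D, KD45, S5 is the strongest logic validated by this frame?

S5

Serial (axiom D): yes — every world has a successor (e.g. w0 R w0).
Euclidean (axiom 5): yes — any two successors of a common world are R-related.
Transitive (axiom 4): yes — every two-step R-path is closed by a direct edge.
Reflexive (axiom T): yes — every world is R-related to itself.
So F validates K, D, KD45, S5. The strongest is S5.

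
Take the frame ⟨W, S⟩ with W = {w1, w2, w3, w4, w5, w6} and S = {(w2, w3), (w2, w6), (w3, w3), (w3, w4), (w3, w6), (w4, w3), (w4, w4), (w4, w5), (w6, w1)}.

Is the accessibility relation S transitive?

No

Transitive: no — w2 S w3 and w3 S w4, but not w2 S w4.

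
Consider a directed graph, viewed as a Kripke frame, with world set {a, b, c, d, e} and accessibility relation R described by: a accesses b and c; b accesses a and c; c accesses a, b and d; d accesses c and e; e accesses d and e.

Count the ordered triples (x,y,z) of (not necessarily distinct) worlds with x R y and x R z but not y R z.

Enumerating: (a,b,b), (a,c,c), (b,a,a), (b,c,c), (c,a,a), (c,a,d), (c,b,b), (c,b,d), (c,d,a), (c,d,b), (c,d,d), (d,c,c), (d,c,e), (d,e,c), (e,d,d).

15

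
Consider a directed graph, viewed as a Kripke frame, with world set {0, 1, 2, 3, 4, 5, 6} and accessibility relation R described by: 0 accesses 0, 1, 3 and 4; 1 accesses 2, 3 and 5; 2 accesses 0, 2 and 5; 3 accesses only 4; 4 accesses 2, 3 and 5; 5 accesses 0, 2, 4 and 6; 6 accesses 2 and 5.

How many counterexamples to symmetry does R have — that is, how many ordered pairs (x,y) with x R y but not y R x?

Enumerating: (0,1), (0,3), (0,4), (1,2), (1,3), (1,5), (2,0), (4,2), (5,0), (6,2).

10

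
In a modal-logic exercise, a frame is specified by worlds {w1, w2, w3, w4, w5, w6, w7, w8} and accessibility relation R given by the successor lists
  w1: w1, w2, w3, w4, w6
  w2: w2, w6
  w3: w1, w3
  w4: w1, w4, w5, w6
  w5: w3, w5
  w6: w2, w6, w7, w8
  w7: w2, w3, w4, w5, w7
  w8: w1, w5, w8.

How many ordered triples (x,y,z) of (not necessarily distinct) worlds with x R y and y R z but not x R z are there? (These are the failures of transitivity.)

29

Enumerating: (w1,w4,w5), (w1,w6,w7), (w1,w6,w8), (w2,w6,w7), (w2,w6,w8), (w3,w1,w2), (w3,w1,w4), (w3,w1,w6), (w4,w1,w2), (w4,w1,w3), (w4,w5,w3), (w4,w6,w2), … and 17 more.
Total: 29.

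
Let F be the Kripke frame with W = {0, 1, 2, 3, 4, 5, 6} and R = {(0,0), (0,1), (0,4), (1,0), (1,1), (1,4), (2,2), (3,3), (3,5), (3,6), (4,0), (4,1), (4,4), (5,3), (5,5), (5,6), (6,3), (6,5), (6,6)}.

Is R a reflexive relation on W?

Yes

Reflexive: yes — every world is R-related to itself.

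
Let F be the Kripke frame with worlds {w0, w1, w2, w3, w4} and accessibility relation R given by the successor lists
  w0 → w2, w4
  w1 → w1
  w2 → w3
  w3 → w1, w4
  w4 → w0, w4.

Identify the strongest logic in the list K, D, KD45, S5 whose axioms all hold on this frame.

Serial (axiom D): yes — every world has a successor (e.g. w0 R w2).
Euclidean (axiom 5): no — w0 R w2 and w0 R w4, but not w2 R w4.
Transitive (axiom 4): no — w0 R w2 and w2 R w3, but not w0 R w3.
Reflexive (axiom T): no — w0 is not related to itself.
So F validates K, D; KD45 would additionally require R to be Euclidean and transitive. The strongest is D.

D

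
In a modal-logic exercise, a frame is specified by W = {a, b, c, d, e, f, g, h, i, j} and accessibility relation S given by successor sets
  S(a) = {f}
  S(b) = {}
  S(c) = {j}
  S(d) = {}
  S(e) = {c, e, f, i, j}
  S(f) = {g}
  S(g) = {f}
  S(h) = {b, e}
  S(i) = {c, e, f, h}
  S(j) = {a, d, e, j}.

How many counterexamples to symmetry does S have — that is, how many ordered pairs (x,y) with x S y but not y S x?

11

Enumerating: (a,f), (c,j), (e,c), (e,f), (h,b), (h,e), (i,c), (i,f), (i,h), (j,a), (j,d).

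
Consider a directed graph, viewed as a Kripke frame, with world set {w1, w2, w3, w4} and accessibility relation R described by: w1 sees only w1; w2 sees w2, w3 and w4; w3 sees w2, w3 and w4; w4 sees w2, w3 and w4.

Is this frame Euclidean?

Yes

Euclidean: yes — any two successors of a common world are R-related.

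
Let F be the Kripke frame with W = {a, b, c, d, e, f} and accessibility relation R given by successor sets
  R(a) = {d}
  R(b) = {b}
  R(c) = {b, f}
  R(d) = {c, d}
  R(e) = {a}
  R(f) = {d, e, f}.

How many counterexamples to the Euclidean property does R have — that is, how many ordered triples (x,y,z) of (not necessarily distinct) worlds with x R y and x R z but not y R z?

10

Enumerating: (c,b,f), (c,f,b), (d,c,c), (d,c,d), (e,a,a), (f,d,e), (f,d,f), (f,e,d), (f,e,e), (f,e,f).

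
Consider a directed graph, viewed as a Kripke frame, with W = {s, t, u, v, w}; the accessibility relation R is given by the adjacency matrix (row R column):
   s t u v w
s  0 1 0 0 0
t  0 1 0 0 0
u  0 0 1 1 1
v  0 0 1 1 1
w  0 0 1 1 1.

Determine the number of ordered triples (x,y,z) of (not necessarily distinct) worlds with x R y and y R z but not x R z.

0

R is transitive; there are no such tuples.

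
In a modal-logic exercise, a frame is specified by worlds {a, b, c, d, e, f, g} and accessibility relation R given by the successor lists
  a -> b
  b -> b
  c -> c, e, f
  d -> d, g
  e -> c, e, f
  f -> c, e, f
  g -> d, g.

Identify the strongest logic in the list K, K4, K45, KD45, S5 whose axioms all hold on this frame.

Transitive (axiom 4): yes — every two-step R-path is closed by a direct edge.
Euclidean (axiom 5): yes — any two successors of a common world are R-related.
Serial (axiom D): yes — every world has a successor (e.g. a R b).
Reflexive (axiom T): no — a is not related to itself.
So F validates K, K4, K45, KD45; S5 would additionally require R to be reflexive. The strongest is KD45.

KD45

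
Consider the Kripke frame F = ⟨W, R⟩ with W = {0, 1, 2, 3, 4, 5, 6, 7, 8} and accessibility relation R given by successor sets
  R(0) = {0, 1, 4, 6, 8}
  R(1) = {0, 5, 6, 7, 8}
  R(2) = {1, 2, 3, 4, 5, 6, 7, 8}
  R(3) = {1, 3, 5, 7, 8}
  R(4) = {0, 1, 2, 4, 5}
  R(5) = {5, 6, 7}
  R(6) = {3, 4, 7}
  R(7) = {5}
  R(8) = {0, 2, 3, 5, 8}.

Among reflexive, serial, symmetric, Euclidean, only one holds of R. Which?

Reflexive: no — 1 is not related to itself.
Serial: yes — every world has a successor (e.g. 0 R 0).
Symmetric: no — 0 R 6 but not 6 R 0.
Euclidean: no — 0 R 1 and 0 R 4, but not 1 R 4.
Only serial holds.

serial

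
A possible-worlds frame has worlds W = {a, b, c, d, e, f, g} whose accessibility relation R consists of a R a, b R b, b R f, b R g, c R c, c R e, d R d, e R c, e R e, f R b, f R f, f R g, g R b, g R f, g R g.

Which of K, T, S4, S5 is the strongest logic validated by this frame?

Reflexive (axiom T): yes — every world is R-related to itself.
Transitive (axiom 4): yes — every two-step R-path is closed by a direct edge.
Euclidean (axiom 5): yes — any two successors of a common world are R-related.
So F validates K, T, S4, S5. The strongest is S5.

S5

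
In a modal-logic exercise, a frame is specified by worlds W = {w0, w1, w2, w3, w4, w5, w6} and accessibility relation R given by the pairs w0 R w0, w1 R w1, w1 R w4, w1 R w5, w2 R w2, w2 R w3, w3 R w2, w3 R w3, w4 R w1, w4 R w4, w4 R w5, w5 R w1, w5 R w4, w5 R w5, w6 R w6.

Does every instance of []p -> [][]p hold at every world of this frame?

Yes

By correspondence theory, 4 is valid on a frame iff R is transitive.
Transitive: yes — every two-step R-path is closed by a direct edge.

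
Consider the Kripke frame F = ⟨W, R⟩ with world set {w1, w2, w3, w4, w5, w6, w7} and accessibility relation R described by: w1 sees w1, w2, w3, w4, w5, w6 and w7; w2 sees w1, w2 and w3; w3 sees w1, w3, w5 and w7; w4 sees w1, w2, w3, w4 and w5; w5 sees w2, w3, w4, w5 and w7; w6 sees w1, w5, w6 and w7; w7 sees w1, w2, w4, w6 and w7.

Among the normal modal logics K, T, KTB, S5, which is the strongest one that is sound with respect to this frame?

T

Reflexive (axiom T): yes — every world is R-related to itself.
Symmetric (axiom B): no — w1 R w5 but not w5 R w1.
Euclidean (axiom 5): no — w1 R w2 and w1 R w4, but not w2 R w4.
So F validates K, T; KTB would additionally require R to be symmetric. The strongest is T.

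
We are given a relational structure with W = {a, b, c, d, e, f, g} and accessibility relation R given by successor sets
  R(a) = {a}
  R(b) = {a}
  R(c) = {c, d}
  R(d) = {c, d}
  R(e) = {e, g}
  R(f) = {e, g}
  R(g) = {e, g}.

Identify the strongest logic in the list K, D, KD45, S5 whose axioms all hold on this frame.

Serial (axiom D): yes — every world has a successor (e.g. a R a).
Euclidean (axiom 5): yes — any two successors of a common world are R-related.
Transitive (axiom 4): yes — every two-step R-path is closed by a direct edge.
Reflexive (axiom T): no — b is not related to itself.
So F validates K, D, KD45; S5 would additionally require R to be reflexive. The strongest is KD45.

KD45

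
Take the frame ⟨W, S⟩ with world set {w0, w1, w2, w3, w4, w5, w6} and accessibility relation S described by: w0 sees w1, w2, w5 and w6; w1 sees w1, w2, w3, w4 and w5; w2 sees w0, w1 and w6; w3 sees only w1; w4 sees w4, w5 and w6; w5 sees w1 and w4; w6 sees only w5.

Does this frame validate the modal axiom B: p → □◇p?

By correspondence theory, B is valid on a frame iff S is symmetric.
Symmetric: no — w0 S w1 but not w1 S w0.

No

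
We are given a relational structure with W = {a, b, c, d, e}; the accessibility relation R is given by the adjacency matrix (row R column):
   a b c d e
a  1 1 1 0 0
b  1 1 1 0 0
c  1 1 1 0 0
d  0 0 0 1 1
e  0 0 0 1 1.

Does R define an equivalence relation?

Reflexive: yes — every world is R-related to itself.
Symmetric: yes — every pair in R has its reverse in R.
Transitive: yes — every two-step R-path is closed by a direct edge.
So R is an equivalence relation.

Yes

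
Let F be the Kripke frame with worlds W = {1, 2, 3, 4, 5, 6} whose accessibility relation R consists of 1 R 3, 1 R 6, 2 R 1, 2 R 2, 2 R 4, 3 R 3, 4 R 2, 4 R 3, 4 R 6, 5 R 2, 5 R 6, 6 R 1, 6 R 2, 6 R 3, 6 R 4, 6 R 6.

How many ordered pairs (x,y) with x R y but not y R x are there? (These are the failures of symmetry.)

7

Enumerating: (1,3), (2,1), (4,3), (5,2), (5,6), (6,2), (6,3).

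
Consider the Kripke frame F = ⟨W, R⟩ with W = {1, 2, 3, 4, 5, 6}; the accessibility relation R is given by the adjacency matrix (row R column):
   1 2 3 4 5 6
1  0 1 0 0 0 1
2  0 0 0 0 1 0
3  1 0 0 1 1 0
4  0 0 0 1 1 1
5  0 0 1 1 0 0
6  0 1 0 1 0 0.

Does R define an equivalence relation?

No

Reflexive: no — 1 is not related to itself.
Symmetric: no — 1 R 2 but not 2 R 1.
Transitive: no — 1 R 2 and 2 R 5, but not 1 R 5.
So R is not an equivalence relation.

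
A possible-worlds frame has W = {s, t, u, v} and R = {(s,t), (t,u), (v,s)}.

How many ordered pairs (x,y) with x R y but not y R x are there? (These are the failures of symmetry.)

3

Enumerating: (s,t), (t,u), (v,s).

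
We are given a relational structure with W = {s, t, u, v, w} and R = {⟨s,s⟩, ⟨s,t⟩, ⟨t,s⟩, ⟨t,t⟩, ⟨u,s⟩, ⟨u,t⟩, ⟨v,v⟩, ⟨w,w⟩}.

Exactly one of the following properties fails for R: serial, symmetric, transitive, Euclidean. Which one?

Serial: yes — every world has a successor (e.g. s R s).
Symmetric: no — u R s but not s R u.
Transitive: yes — every two-step R-path is closed by a direct edge.
Euclidean: yes — any two successors of a common world are R-related.
Only symmetric fails.

symmetric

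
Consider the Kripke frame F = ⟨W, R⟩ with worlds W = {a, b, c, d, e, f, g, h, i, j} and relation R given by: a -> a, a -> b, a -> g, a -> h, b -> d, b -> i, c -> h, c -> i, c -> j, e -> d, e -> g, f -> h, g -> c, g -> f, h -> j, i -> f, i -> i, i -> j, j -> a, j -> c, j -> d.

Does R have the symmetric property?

Symmetric: no — a R b but not b R a.

No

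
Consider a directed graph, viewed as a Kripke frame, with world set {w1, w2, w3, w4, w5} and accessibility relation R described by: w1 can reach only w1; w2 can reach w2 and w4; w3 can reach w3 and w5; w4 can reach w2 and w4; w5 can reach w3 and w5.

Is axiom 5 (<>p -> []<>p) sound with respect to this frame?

The schema 5 characterises exactly the Euclidean frames.
Euclidean: yes — any two successors of a common world are R-related.

Yes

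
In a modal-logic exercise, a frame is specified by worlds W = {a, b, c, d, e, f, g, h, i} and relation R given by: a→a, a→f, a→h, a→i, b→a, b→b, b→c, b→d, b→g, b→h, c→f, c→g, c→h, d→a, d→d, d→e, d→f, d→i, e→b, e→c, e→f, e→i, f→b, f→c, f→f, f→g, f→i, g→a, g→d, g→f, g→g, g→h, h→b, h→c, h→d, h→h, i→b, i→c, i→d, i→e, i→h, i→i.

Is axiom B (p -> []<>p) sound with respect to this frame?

No

Axiom B corresponds to the accessibility relation being symmetric.
Symmetric: no — a R f but not f R a.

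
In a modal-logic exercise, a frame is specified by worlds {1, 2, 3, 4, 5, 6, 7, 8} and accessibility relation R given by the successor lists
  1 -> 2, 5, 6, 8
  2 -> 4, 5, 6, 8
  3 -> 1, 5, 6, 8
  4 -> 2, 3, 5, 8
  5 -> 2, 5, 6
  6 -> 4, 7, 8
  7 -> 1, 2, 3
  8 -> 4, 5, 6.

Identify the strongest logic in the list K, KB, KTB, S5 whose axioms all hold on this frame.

Symmetric (axiom B): no — 1 R 2 but not 2 R 1.
Reflexive (axiom T): no — 1 is not related to itself.
Euclidean (axiom 5): no — 1 R 5 and 1 R 8, but not 5 R 8.
So F validates K; KB would additionally require R to be symmetric. The strongest is K.

K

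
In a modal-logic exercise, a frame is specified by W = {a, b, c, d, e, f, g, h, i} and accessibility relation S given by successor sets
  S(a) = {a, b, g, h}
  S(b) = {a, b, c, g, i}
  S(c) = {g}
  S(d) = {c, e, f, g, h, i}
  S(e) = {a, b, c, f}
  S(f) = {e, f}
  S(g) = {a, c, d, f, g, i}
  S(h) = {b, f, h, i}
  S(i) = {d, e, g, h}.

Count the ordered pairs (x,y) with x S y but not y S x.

Enumerating: (a,h), (b,c), (b,g), (b,i), (d,c), (d,e), (d,f), (d,h), (e,a), (e,b), (e,c), (g,f), (h,b), (h,f), (i,e).

15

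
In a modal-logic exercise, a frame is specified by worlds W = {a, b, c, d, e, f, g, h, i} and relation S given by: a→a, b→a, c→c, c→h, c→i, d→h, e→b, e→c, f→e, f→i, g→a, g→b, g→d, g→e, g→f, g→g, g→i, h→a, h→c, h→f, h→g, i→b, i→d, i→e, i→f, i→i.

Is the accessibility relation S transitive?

No

Transitive: no — c S h and h S a, but not c S a.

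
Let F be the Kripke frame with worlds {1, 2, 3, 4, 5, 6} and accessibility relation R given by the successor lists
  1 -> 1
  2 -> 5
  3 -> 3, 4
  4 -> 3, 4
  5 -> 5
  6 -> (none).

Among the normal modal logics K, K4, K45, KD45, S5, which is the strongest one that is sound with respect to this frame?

K45

Transitive (axiom 4): yes — every two-step R-path is closed by a direct edge.
Euclidean (axiom 5): yes — any two successors of a common world are R-related.
Serial (axiom D): no — 6 has no R-successor.
Reflexive (axiom T): no — 2 is not related to itself.
So F validates K, K4, K45; KD45 would additionally require R to be serial. The strongest is K45.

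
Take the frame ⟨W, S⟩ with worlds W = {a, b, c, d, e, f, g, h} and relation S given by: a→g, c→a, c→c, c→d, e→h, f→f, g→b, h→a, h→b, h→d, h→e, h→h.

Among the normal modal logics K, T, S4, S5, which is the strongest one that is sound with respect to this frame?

K

Reflexive (axiom T): no — a is not related to itself.
Transitive (axiom 4): no — a S g and g S b, but not a S b.
Euclidean (axiom 5): no — c S a and c S d, but not a S d.
So F validates K; T would additionally require S to be reflexive. The strongest is K.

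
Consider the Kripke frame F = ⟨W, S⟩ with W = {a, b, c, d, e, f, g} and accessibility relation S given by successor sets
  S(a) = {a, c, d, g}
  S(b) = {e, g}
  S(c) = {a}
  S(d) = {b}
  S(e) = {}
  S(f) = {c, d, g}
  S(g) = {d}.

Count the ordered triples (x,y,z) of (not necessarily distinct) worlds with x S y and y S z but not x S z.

Enumerating: (a,d,b), (b,g,d), (c,a,c), (c,a,d), (c,a,g), (d,b,e), (d,b,g), (f,c,a), (f,d,b), (g,d,b).

10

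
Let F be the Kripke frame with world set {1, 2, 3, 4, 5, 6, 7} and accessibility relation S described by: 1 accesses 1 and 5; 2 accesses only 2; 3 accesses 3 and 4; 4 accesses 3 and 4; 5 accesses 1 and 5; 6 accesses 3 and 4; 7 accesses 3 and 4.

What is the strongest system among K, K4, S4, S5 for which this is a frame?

K4

Transitive (axiom 4): yes — every two-step S-path is closed by a direct edge.
Reflexive (axiom T): no — 6 is not related to itself.
Euclidean (axiom 5): yes — any two successors of a common world are S-related.
So F validates K, K4; S4 would additionally require S to be reflexive. The strongest is K4.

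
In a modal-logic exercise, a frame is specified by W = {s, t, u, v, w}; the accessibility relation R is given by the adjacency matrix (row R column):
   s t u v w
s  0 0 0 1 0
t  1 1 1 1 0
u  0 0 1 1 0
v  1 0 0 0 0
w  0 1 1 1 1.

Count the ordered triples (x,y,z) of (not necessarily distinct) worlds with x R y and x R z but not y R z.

Enumerating: (s,v,v), (t,s,s), (t,s,t), (t,s,u), (t,u,s), (t,u,t), (t,v,t), (t,v,u), (t,v,v), (u,v,u), (u,v,v), (v,s,s), … and 7 more.
Total: 19.

19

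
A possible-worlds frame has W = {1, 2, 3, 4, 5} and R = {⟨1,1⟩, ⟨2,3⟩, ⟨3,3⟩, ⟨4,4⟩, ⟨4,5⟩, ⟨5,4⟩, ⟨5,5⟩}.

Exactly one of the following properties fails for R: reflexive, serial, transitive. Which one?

Reflexive: no — 2 is not related to itself.
Serial: yes — every world has a successor (e.g. 1 R 1).
Transitive: yes — every two-step R-path is closed by a direct edge.
Only reflexive fails.

reflexive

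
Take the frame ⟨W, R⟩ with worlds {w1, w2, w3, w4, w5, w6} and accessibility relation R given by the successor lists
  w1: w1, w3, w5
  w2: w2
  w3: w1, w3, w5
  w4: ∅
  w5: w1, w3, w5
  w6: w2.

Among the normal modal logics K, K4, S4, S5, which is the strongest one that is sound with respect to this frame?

Transitive (axiom 4): yes — every two-step R-path is closed by a direct edge.
Reflexive (axiom T): no — w4 is not related to itself.
Euclidean (axiom 5): yes — any two successors of a common world are R-related.
So F validates K, K4; S4 would additionally require R to be reflexive. The strongest is K4.

K4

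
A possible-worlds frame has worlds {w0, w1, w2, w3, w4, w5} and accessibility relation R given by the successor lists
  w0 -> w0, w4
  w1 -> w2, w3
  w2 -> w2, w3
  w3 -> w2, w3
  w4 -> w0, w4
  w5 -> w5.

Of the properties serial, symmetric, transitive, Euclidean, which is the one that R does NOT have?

Serial: yes — every world has a successor (e.g. w0 R w0).
Symmetric: no — w1 R w2 but not w2 R w1.
Transitive: yes — every two-step R-path is closed by a direct edge.
Euclidean: yes — any two successors of a common world are R-related.
Only symmetric fails.

symmetric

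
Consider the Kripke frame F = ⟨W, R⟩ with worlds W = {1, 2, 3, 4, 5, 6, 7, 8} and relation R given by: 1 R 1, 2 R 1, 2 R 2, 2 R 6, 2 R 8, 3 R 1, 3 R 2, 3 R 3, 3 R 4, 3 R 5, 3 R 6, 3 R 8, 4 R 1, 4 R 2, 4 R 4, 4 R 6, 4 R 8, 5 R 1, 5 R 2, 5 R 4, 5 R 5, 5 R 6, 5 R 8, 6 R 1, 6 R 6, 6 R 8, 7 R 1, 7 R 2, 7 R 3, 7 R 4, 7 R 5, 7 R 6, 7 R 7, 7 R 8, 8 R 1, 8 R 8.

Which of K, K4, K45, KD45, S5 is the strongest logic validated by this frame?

Transitive (axiom 4): yes — every two-step R-path is closed by a direct edge.
Euclidean (axiom 5): no — 2 R 1 and 2 R 6, but not 1 R 6.
Serial (axiom D): yes — every world has a successor (e.g. 1 R 1).
Reflexive (axiom T): yes — every world is R-related to itself.
So F validates K, K4; K45 would additionally require R to be Euclidean. The strongest is K4.

K4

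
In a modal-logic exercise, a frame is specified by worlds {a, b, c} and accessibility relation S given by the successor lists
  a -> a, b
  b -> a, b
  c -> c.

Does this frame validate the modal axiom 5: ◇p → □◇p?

The schema 5 characterises exactly the Euclidean frames.
Euclidean: yes — any two successors of a common world are S-related.

Yes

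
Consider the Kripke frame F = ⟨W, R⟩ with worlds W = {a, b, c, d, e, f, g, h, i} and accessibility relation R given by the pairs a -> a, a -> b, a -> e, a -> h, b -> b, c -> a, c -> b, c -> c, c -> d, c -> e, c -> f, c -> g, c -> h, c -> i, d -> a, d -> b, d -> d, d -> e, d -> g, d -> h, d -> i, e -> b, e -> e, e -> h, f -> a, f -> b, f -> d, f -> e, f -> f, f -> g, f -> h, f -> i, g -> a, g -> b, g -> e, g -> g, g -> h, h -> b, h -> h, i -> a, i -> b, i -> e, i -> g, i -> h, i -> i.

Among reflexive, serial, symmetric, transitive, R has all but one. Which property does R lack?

symmetric

Reflexive: yes — every world is R-related to itself.
Serial: yes — every world has a successor (e.g. a R a).
Symmetric: no — a R b but not b R a.
Transitive: yes — every two-step R-path is closed by a direct edge.
Only symmetric fails.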